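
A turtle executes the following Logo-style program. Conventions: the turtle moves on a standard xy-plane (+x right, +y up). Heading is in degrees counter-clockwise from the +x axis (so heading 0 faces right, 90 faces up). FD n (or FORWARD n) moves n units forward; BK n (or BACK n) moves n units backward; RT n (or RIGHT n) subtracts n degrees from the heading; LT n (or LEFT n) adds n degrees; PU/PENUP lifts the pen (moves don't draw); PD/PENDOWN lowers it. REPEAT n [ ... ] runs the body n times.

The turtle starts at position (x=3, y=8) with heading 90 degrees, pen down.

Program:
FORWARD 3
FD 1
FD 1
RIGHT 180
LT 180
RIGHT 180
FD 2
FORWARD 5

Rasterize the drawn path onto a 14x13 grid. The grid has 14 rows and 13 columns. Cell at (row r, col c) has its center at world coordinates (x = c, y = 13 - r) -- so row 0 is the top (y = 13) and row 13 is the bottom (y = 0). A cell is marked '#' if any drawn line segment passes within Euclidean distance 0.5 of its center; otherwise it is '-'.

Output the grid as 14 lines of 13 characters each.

Answer: ---#---------
---#---------
---#---------
---#---------
---#---------
---#---------
---#---------
---#---------
-------------
-------------
-------------
-------------
-------------
-------------

Derivation:
Segment 0: (3,8) -> (3,11)
Segment 1: (3,11) -> (3,12)
Segment 2: (3,12) -> (3,13)
Segment 3: (3,13) -> (3,11)
Segment 4: (3,11) -> (3,6)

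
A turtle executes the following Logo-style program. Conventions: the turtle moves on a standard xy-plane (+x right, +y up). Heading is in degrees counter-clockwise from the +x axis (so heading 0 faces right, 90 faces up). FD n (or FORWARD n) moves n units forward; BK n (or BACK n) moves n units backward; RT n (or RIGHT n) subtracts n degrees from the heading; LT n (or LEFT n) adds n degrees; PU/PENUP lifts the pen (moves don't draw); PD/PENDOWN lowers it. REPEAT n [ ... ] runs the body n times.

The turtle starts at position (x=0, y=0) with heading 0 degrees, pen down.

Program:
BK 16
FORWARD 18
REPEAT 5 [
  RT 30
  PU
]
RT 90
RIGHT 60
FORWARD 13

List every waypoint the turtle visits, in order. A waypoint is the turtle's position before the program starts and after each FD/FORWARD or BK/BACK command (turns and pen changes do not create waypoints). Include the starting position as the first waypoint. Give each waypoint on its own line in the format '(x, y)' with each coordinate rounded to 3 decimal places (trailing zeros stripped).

Answer: (0, 0)
(-16, 0)
(2, 0)
(8.5, 11.258)

Derivation:
Executing turtle program step by step:
Start: pos=(0,0), heading=0, pen down
BK 16: (0,0) -> (-16,0) [heading=0, draw]
FD 18: (-16,0) -> (2,0) [heading=0, draw]
REPEAT 5 [
  -- iteration 1/5 --
  RT 30: heading 0 -> 330
  PU: pen up
  -- iteration 2/5 --
  RT 30: heading 330 -> 300
  PU: pen up
  -- iteration 3/5 --
  RT 30: heading 300 -> 270
  PU: pen up
  -- iteration 4/5 --
  RT 30: heading 270 -> 240
  PU: pen up
  -- iteration 5/5 --
  RT 30: heading 240 -> 210
  PU: pen up
]
RT 90: heading 210 -> 120
RT 60: heading 120 -> 60
FD 13: (2,0) -> (8.5,11.258) [heading=60, move]
Final: pos=(8.5,11.258), heading=60, 2 segment(s) drawn
Waypoints (4 total):
(0, 0)
(-16, 0)
(2, 0)
(8.5, 11.258)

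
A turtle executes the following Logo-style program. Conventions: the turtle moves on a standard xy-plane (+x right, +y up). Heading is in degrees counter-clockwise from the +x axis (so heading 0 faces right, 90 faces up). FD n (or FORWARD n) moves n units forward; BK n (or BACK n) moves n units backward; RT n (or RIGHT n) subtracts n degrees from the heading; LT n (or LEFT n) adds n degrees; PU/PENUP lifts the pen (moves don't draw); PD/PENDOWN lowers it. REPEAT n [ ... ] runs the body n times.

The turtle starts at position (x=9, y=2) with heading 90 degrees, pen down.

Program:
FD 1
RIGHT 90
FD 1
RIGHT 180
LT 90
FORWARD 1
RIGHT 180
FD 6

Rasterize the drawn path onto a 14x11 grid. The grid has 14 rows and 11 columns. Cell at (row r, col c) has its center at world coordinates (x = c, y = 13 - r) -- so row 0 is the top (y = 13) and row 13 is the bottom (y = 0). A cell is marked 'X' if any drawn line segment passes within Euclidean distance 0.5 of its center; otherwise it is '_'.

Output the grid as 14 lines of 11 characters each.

Answer: ___________
___________
___________
___________
___________
__________X
__________X
__________X
__________X
__________X
_________XX
_________XX
___________
___________

Derivation:
Segment 0: (9,2) -> (9,3)
Segment 1: (9,3) -> (10,3)
Segment 2: (10,3) -> (10,2)
Segment 3: (10,2) -> (10,8)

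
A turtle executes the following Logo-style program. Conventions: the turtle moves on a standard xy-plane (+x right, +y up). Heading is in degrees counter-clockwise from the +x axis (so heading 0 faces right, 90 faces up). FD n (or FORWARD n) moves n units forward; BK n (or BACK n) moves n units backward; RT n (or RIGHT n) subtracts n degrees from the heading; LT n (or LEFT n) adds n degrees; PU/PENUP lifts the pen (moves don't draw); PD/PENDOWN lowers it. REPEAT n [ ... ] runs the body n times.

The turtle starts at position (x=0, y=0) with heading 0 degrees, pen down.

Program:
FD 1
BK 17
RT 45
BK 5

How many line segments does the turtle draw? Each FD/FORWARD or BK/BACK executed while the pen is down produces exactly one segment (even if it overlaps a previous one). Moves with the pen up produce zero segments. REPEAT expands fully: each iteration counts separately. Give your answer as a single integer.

Answer: 3

Derivation:
Executing turtle program step by step:
Start: pos=(0,0), heading=0, pen down
FD 1: (0,0) -> (1,0) [heading=0, draw]
BK 17: (1,0) -> (-16,0) [heading=0, draw]
RT 45: heading 0 -> 315
BK 5: (-16,0) -> (-19.536,3.536) [heading=315, draw]
Final: pos=(-19.536,3.536), heading=315, 3 segment(s) drawn
Segments drawn: 3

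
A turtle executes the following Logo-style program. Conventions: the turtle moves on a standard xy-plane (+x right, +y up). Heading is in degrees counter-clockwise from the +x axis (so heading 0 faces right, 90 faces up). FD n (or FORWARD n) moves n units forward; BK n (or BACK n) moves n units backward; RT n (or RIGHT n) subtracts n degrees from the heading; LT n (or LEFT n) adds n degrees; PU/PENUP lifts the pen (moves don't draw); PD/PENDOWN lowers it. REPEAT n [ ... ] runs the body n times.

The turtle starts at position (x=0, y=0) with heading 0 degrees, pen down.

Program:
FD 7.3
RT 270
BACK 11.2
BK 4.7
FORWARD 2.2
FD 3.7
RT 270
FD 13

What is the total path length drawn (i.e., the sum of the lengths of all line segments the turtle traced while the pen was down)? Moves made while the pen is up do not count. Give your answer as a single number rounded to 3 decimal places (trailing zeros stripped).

Executing turtle program step by step:
Start: pos=(0,0), heading=0, pen down
FD 7.3: (0,0) -> (7.3,0) [heading=0, draw]
RT 270: heading 0 -> 90
BK 11.2: (7.3,0) -> (7.3,-11.2) [heading=90, draw]
BK 4.7: (7.3,-11.2) -> (7.3,-15.9) [heading=90, draw]
FD 2.2: (7.3,-15.9) -> (7.3,-13.7) [heading=90, draw]
FD 3.7: (7.3,-13.7) -> (7.3,-10) [heading=90, draw]
RT 270: heading 90 -> 180
FD 13: (7.3,-10) -> (-5.7,-10) [heading=180, draw]
Final: pos=(-5.7,-10), heading=180, 6 segment(s) drawn

Segment lengths:
  seg 1: (0,0) -> (7.3,0), length = 7.3
  seg 2: (7.3,0) -> (7.3,-11.2), length = 11.2
  seg 3: (7.3,-11.2) -> (7.3,-15.9), length = 4.7
  seg 4: (7.3,-15.9) -> (7.3,-13.7), length = 2.2
  seg 5: (7.3,-13.7) -> (7.3,-10), length = 3.7
  seg 6: (7.3,-10) -> (-5.7,-10), length = 13
Total = 42.1

Answer: 42.1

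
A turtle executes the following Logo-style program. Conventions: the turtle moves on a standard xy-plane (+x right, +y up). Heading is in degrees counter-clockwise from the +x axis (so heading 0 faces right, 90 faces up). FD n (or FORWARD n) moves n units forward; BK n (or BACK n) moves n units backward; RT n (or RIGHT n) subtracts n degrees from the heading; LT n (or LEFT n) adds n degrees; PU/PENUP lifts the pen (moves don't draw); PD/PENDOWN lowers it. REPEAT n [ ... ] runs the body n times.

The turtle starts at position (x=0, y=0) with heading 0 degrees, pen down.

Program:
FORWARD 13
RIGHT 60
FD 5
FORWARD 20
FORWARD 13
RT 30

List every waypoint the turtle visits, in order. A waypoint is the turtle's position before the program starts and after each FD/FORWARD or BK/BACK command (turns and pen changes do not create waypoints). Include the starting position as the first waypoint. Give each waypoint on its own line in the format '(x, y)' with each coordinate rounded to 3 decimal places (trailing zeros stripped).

Executing turtle program step by step:
Start: pos=(0,0), heading=0, pen down
FD 13: (0,0) -> (13,0) [heading=0, draw]
RT 60: heading 0 -> 300
FD 5: (13,0) -> (15.5,-4.33) [heading=300, draw]
FD 20: (15.5,-4.33) -> (25.5,-21.651) [heading=300, draw]
FD 13: (25.5,-21.651) -> (32,-32.909) [heading=300, draw]
RT 30: heading 300 -> 270
Final: pos=(32,-32.909), heading=270, 4 segment(s) drawn
Waypoints (5 total):
(0, 0)
(13, 0)
(15.5, -4.33)
(25.5, -21.651)
(32, -32.909)

Answer: (0, 0)
(13, 0)
(15.5, -4.33)
(25.5, -21.651)
(32, -32.909)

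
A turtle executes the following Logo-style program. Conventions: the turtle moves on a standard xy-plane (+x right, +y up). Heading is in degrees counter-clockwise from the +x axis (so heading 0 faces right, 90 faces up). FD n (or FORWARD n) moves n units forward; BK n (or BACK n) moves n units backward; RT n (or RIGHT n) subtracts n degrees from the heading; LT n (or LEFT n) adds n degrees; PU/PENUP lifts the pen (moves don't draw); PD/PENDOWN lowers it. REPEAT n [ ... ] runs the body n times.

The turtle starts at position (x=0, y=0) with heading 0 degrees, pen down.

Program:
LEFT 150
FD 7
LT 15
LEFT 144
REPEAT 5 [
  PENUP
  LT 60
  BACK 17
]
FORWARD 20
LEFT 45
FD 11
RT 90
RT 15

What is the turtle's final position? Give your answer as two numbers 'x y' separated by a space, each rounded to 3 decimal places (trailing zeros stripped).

Answer: 1.943 -38.432

Derivation:
Executing turtle program step by step:
Start: pos=(0,0), heading=0, pen down
LT 150: heading 0 -> 150
FD 7: (0,0) -> (-6.062,3.5) [heading=150, draw]
LT 15: heading 150 -> 165
LT 144: heading 165 -> 309
REPEAT 5 [
  -- iteration 1/5 --
  PU: pen up
  LT 60: heading 309 -> 9
  BK 17: (-6.062,3.5) -> (-22.853,0.841) [heading=9, move]
  -- iteration 2/5 --
  PU: pen up
  LT 60: heading 9 -> 69
  BK 17: (-22.853,0.841) -> (-28.945,-15.03) [heading=69, move]
  -- iteration 3/5 --
  PU: pen up
  LT 60: heading 69 -> 129
  BK 17: (-28.945,-15.03) -> (-18.247,-28.242) [heading=129, move]
  -- iteration 4/5 --
  PU: pen up
  LT 60: heading 129 -> 189
  BK 17: (-18.247,-28.242) -> (-1.456,-25.582) [heading=189, move]
  -- iteration 5/5 --
  PU: pen up
  LT 60: heading 189 -> 249
  BK 17: (-1.456,-25.582) -> (4.636,-9.711) [heading=249, move]
]
FD 20: (4.636,-9.711) -> (-2.531,-28.383) [heading=249, move]
LT 45: heading 249 -> 294
FD 11: (-2.531,-28.383) -> (1.943,-38.432) [heading=294, move]
RT 90: heading 294 -> 204
RT 15: heading 204 -> 189
Final: pos=(1.943,-38.432), heading=189, 1 segment(s) drawn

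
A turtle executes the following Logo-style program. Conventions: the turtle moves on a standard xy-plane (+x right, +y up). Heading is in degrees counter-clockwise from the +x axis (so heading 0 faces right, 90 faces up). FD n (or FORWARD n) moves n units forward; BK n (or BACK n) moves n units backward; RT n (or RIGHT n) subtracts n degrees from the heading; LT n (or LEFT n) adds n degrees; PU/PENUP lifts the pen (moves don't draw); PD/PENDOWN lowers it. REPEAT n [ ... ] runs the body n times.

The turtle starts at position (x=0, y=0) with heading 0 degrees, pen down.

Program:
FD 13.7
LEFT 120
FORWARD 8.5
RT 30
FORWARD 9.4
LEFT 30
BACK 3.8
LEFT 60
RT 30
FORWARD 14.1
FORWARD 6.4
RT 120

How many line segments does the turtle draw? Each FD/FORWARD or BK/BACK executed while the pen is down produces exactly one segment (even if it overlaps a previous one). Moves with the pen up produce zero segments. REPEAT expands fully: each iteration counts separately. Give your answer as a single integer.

Answer: 6

Derivation:
Executing turtle program step by step:
Start: pos=(0,0), heading=0, pen down
FD 13.7: (0,0) -> (13.7,0) [heading=0, draw]
LT 120: heading 0 -> 120
FD 8.5: (13.7,0) -> (9.45,7.361) [heading=120, draw]
RT 30: heading 120 -> 90
FD 9.4: (9.45,7.361) -> (9.45,16.761) [heading=90, draw]
LT 30: heading 90 -> 120
BK 3.8: (9.45,16.761) -> (11.35,13.47) [heading=120, draw]
LT 60: heading 120 -> 180
RT 30: heading 180 -> 150
FD 14.1: (11.35,13.47) -> (-0.861,20.52) [heading=150, draw]
FD 6.4: (-0.861,20.52) -> (-6.404,23.72) [heading=150, draw]
RT 120: heading 150 -> 30
Final: pos=(-6.404,23.72), heading=30, 6 segment(s) drawn
Segments drawn: 6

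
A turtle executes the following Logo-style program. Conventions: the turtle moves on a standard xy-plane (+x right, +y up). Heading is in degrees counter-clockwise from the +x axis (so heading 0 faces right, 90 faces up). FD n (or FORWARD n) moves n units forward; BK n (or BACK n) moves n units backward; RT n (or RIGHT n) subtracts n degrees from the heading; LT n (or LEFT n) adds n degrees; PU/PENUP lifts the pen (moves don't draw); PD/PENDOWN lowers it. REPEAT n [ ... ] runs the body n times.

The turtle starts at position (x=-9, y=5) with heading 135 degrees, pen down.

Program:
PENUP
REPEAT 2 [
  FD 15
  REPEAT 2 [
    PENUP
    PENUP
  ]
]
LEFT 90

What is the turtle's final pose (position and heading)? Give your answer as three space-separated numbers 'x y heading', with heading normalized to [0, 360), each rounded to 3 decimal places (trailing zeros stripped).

Executing turtle program step by step:
Start: pos=(-9,5), heading=135, pen down
PU: pen up
REPEAT 2 [
  -- iteration 1/2 --
  FD 15: (-9,5) -> (-19.607,15.607) [heading=135, move]
  REPEAT 2 [
    -- iteration 1/2 --
    PU: pen up
    PU: pen up
    -- iteration 2/2 --
    PU: pen up
    PU: pen up
  ]
  -- iteration 2/2 --
  FD 15: (-19.607,15.607) -> (-30.213,26.213) [heading=135, move]
  REPEAT 2 [
    -- iteration 1/2 --
    PU: pen up
    PU: pen up
    -- iteration 2/2 --
    PU: pen up
    PU: pen up
  ]
]
LT 90: heading 135 -> 225
Final: pos=(-30.213,26.213), heading=225, 0 segment(s) drawn

Answer: -30.213 26.213 225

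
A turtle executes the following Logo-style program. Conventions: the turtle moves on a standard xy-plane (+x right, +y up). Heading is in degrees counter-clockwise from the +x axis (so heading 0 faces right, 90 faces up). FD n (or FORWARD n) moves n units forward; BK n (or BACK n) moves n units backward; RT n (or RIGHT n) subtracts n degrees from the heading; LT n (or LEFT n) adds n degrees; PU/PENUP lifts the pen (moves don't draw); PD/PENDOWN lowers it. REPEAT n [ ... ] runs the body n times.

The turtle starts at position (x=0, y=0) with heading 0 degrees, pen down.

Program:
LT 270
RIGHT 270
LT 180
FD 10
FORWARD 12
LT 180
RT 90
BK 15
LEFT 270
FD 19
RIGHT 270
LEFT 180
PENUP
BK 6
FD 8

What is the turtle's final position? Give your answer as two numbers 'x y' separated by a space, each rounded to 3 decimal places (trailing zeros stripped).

Answer: -41 17

Derivation:
Executing turtle program step by step:
Start: pos=(0,0), heading=0, pen down
LT 270: heading 0 -> 270
RT 270: heading 270 -> 0
LT 180: heading 0 -> 180
FD 10: (0,0) -> (-10,0) [heading=180, draw]
FD 12: (-10,0) -> (-22,0) [heading=180, draw]
LT 180: heading 180 -> 0
RT 90: heading 0 -> 270
BK 15: (-22,0) -> (-22,15) [heading=270, draw]
LT 270: heading 270 -> 180
FD 19: (-22,15) -> (-41,15) [heading=180, draw]
RT 270: heading 180 -> 270
LT 180: heading 270 -> 90
PU: pen up
BK 6: (-41,15) -> (-41,9) [heading=90, move]
FD 8: (-41,9) -> (-41,17) [heading=90, move]
Final: pos=(-41,17), heading=90, 4 segment(s) drawn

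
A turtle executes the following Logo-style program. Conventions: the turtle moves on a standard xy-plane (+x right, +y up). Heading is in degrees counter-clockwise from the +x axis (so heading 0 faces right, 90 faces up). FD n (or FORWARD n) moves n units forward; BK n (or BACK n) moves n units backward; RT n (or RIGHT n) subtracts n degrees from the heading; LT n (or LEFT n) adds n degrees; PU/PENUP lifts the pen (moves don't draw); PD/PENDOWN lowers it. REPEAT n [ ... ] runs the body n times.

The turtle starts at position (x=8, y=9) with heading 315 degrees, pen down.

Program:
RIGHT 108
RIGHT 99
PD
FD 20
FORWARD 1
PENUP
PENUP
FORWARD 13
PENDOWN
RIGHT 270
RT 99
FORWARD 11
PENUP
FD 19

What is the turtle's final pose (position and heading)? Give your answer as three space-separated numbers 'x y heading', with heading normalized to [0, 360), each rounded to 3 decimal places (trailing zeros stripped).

Executing turtle program step by step:
Start: pos=(8,9), heading=315, pen down
RT 108: heading 315 -> 207
RT 99: heading 207 -> 108
PD: pen down
FD 20: (8,9) -> (1.82,28.021) [heading=108, draw]
FD 1: (1.82,28.021) -> (1.511,28.972) [heading=108, draw]
PU: pen up
PU: pen up
FD 13: (1.511,28.972) -> (-2.507,41.336) [heading=108, move]
PD: pen down
RT 270: heading 108 -> 198
RT 99: heading 198 -> 99
FD 11: (-2.507,41.336) -> (-4.227,52.2) [heading=99, draw]
PU: pen up
FD 19: (-4.227,52.2) -> (-7.2,70.967) [heading=99, move]
Final: pos=(-7.2,70.967), heading=99, 3 segment(s) drawn

Answer: -7.2 70.967 99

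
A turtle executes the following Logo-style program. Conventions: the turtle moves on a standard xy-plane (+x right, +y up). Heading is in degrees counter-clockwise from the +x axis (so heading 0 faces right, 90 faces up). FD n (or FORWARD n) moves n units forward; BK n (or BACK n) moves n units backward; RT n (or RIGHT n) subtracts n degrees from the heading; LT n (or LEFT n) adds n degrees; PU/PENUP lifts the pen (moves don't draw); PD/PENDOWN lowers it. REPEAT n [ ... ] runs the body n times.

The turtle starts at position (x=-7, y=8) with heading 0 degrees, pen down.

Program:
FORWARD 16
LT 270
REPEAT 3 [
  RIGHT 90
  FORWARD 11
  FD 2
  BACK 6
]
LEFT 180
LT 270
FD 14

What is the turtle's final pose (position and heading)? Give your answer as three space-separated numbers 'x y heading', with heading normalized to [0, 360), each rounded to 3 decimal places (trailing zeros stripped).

Executing turtle program step by step:
Start: pos=(-7,8), heading=0, pen down
FD 16: (-7,8) -> (9,8) [heading=0, draw]
LT 270: heading 0 -> 270
REPEAT 3 [
  -- iteration 1/3 --
  RT 90: heading 270 -> 180
  FD 11: (9,8) -> (-2,8) [heading=180, draw]
  FD 2: (-2,8) -> (-4,8) [heading=180, draw]
  BK 6: (-4,8) -> (2,8) [heading=180, draw]
  -- iteration 2/3 --
  RT 90: heading 180 -> 90
  FD 11: (2,8) -> (2,19) [heading=90, draw]
  FD 2: (2,19) -> (2,21) [heading=90, draw]
  BK 6: (2,21) -> (2,15) [heading=90, draw]
  -- iteration 3/3 --
  RT 90: heading 90 -> 0
  FD 11: (2,15) -> (13,15) [heading=0, draw]
  FD 2: (13,15) -> (15,15) [heading=0, draw]
  BK 6: (15,15) -> (9,15) [heading=0, draw]
]
LT 180: heading 0 -> 180
LT 270: heading 180 -> 90
FD 14: (9,15) -> (9,29) [heading=90, draw]
Final: pos=(9,29), heading=90, 11 segment(s) drawn

Answer: 9 29 90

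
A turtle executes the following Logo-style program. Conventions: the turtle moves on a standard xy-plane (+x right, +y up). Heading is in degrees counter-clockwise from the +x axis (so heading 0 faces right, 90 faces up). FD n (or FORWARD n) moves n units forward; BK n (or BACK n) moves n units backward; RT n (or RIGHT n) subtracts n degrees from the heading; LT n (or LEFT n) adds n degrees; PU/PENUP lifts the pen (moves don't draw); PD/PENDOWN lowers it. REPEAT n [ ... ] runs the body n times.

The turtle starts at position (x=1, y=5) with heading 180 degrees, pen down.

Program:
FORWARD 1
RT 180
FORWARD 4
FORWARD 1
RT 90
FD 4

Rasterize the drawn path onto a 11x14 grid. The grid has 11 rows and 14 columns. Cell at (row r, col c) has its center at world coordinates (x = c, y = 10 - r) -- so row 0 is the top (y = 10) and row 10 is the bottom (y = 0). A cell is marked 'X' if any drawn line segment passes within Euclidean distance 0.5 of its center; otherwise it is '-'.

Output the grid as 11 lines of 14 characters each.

Answer: --------------
--------------
--------------
--------------
--------------
XXXXXX--------
-----X--------
-----X--------
-----X--------
-----X--------
--------------

Derivation:
Segment 0: (1,5) -> (0,5)
Segment 1: (0,5) -> (4,5)
Segment 2: (4,5) -> (5,5)
Segment 3: (5,5) -> (5,1)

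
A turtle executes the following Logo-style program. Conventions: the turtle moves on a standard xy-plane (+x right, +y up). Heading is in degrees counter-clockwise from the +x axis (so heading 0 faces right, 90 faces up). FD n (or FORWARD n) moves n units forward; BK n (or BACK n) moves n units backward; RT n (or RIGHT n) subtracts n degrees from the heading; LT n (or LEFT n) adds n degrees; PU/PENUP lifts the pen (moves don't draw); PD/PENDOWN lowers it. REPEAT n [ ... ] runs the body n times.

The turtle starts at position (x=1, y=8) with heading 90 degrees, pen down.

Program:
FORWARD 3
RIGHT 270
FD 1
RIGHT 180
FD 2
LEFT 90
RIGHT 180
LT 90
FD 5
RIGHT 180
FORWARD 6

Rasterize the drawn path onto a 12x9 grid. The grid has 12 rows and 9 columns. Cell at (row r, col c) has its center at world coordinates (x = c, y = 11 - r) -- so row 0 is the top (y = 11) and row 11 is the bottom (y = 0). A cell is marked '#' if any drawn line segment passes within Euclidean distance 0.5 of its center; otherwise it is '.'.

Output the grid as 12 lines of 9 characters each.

Answer: ########.
.#.......
.#.......
.#.......
.........
.........
.........
.........
.........
.........
.........
.........

Derivation:
Segment 0: (1,8) -> (1,11)
Segment 1: (1,11) -> (0,11)
Segment 2: (0,11) -> (2,11)
Segment 3: (2,11) -> (7,11)
Segment 4: (7,11) -> (1,11)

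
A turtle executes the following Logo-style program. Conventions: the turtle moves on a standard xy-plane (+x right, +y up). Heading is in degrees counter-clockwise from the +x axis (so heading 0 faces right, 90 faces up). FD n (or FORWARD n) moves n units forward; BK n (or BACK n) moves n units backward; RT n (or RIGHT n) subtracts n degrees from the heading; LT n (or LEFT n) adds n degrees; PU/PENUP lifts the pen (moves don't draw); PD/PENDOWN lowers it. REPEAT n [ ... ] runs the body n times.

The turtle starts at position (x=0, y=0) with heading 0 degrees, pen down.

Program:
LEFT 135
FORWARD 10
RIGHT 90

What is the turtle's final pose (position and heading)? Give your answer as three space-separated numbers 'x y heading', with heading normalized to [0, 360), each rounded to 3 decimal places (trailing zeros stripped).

Executing turtle program step by step:
Start: pos=(0,0), heading=0, pen down
LT 135: heading 0 -> 135
FD 10: (0,0) -> (-7.071,7.071) [heading=135, draw]
RT 90: heading 135 -> 45
Final: pos=(-7.071,7.071), heading=45, 1 segment(s) drawn

Answer: -7.071 7.071 45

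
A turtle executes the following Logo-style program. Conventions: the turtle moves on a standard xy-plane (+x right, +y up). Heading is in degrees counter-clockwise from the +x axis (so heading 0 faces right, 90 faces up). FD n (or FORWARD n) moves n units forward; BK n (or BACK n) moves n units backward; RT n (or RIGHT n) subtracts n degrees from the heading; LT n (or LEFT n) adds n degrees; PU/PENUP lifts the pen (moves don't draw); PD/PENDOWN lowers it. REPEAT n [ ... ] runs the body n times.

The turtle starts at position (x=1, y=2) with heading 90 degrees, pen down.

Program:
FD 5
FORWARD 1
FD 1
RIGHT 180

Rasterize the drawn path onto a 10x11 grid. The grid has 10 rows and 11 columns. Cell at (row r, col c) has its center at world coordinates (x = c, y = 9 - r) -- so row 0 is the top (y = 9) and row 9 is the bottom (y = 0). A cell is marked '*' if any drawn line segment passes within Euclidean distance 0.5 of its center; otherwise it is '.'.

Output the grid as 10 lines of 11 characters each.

Segment 0: (1,2) -> (1,7)
Segment 1: (1,7) -> (1,8)
Segment 2: (1,8) -> (1,9)

Answer: .*.........
.*.........
.*.........
.*.........
.*.........
.*.........
.*.........
.*.........
...........
...........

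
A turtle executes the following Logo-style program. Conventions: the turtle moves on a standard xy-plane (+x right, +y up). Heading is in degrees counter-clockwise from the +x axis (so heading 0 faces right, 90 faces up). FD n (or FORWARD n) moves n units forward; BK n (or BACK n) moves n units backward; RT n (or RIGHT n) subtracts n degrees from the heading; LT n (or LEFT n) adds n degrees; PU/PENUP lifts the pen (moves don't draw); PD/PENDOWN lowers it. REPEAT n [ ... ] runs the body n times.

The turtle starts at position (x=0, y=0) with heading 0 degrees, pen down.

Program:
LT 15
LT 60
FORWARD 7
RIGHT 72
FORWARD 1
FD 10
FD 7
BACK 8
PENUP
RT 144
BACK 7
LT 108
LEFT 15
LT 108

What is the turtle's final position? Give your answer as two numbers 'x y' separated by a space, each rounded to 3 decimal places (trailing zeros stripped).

Executing turtle program step by step:
Start: pos=(0,0), heading=0, pen down
LT 15: heading 0 -> 15
LT 60: heading 15 -> 75
FD 7: (0,0) -> (1.812,6.761) [heading=75, draw]
RT 72: heading 75 -> 3
FD 1: (1.812,6.761) -> (2.81,6.814) [heading=3, draw]
FD 10: (2.81,6.814) -> (12.797,7.337) [heading=3, draw]
FD 7: (12.797,7.337) -> (19.787,7.704) [heading=3, draw]
BK 8: (19.787,7.704) -> (11.798,7.285) [heading=3, draw]
PU: pen up
RT 144: heading 3 -> 219
BK 7: (11.798,7.285) -> (17.238,11.69) [heading=219, move]
LT 108: heading 219 -> 327
LT 15: heading 327 -> 342
LT 108: heading 342 -> 90
Final: pos=(17.238,11.69), heading=90, 5 segment(s) drawn

Answer: 17.238 11.69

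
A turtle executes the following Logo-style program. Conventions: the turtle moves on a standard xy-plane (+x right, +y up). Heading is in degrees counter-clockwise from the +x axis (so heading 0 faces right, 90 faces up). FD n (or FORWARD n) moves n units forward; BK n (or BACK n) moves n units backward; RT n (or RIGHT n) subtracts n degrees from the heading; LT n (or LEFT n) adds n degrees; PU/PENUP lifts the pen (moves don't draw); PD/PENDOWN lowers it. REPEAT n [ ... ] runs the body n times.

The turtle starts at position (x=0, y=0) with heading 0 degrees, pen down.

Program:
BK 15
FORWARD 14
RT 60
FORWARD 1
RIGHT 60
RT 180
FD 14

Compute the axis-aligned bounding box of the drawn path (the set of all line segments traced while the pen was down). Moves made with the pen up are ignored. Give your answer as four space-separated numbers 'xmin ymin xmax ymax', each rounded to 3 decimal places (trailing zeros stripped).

Executing turtle program step by step:
Start: pos=(0,0), heading=0, pen down
BK 15: (0,0) -> (-15,0) [heading=0, draw]
FD 14: (-15,0) -> (-1,0) [heading=0, draw]
RT 60: heading 0 -> 300
FD 1: (-1,0) -> (-0.5,-0.866) [heading=300, draw]
RT 60: heading 300 -> 240
RT 180: heading 240 -> 60
FD 14: (-0.5,-0.866) -> (6.5,11.258) [heading=60, draw]
Final: pos=(6.5,11.258), heading=60, 4 segment(s) drawn

Segment endpoints: x in {-15, -1, -0.5, 0, 6.5}, y in {-0.866, 0, 11.258}
xmin=-15, ymin=-0.866, xmax=6.5, ymax=11.258

Answer: -15 -0.866 6.5 11.258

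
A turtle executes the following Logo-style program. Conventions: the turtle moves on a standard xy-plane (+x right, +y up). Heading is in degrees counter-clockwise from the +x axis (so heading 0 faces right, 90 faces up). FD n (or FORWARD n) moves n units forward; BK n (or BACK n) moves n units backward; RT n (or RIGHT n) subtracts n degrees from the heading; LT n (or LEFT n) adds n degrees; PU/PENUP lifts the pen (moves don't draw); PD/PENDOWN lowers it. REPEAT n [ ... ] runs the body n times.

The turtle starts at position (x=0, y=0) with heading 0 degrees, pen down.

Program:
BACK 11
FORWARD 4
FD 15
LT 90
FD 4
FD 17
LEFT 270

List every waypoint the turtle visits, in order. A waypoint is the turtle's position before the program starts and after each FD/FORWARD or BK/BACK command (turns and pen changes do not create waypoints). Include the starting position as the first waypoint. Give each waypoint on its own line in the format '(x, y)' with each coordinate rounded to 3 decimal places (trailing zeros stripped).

Answer: (0, 0)
(-11, 0)
(-7, 0)
(8, 0)
(8, 4)
(8, 21)

Derivation:
Executing turtle program step by step:
Start: pos=(0,0), heading=0, pen down
BK 11: (0,0) -> (-11,0) [heading=0, draw]
FD 4: (-11,0) -> (-7,0) [heading=0, draw]
FD 15: (-7,0) -> (8,0) [heading=0, draw]
LT 90: heading 0 -> 90
FD 4: (8,0) -> (8,4) [heading=90, draw]
FD 17: (8,4) -> (8,21) [heading=90, draw]
LT 270: heading 90 -> 0
Final: pos=(8,21), heading=0, 5 segment(s) drawn
Waypoints (6 total):
(0, 0)
(-11, 0)
(-7, 0)
(8, 0)
(8, 4)
(8, 21)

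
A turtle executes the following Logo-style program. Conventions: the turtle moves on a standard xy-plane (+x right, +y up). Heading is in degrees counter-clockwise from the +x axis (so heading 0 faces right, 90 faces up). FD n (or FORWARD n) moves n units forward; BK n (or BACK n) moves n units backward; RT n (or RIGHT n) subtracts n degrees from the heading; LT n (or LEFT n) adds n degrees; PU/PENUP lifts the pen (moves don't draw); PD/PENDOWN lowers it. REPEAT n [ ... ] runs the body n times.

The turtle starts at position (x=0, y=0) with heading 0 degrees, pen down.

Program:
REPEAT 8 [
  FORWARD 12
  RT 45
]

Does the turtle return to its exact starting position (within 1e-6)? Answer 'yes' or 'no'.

Executing turtle program step by step:
Start: pos=(0,0), heading=0, pen down
REPEAT 8 [
  -- iteration 1/8 --
  FD 12: (0,0) -> (12,0) [heading=0, draw]
  RT 45: heading 0 -> 315
  -- iteration 2/8 --
  FD 12: (12,0) -> (20.485,-8.485) [heading=315, draw]
  RT 45: heading 315 -> 270
  -- iteration 3/8 --
  FD 12: (20.485,-8.485) -> (20.485,-20.485) [heading=270, draw]
  RT 45: heading 270 -> 225
  -- iteration 4/8 --
  FD 12: (20.485,-20.485) -> (12,-28.971) [heading=225, draw]
  RT 45: heading 225 -> 180
  -- iteration 5/8 --
  FD 12: (12,-28.971) -> (0,-28.971) [heading=180, draw]
  RT 45: heading 180 -> 135
  -- iteration 6/8 --
  FD 12: (0,-28.971) -> (-8.485,-20.485) [heading=135, draw]
  RT 45: heading 135 -> 90
  -- iteration 7/8 --
  FD 12: (-8.485,-20.485) -> (-8.485,-8.485) [heading=90, draw]
  RT 45: heading 90 -> 45
  -- iteration 8/8 --
  FD 12: (-8.485,-8.485) -> (0,0) [heading=45, draw]
  RT 45: heading 45 -> 0
]
Final: pos=(0,0), heading=0, 8 segment(s) drawn

Start position: (0, 0)
Final position: (0, 0)
Distance = 0; < 1e-6 -> CLOSED

Answer: yes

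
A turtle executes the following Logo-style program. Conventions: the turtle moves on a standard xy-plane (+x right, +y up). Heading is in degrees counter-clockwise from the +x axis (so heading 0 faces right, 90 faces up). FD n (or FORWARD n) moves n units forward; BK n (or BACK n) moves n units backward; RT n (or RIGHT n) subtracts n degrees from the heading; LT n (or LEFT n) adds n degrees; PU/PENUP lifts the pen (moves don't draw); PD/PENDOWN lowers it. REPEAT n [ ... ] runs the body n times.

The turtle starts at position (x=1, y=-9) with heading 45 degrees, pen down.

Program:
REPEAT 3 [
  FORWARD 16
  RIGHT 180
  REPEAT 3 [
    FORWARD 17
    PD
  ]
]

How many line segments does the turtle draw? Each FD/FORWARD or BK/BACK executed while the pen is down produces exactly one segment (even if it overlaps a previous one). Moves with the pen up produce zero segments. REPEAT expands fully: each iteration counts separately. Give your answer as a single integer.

Answer: 12

Derivation:
Executing turtle program step by step:
Start: pos=(1,-9), heading=45, pen down
REPEAT 3 [
  -- iteration 1/3 --
  FD 16: (1,-9) -> (12.314,2.314) [heading=45, draw]
  RT 180: heading 45 -> 225
  REPEAT 3 [
    -- iteration 1/3 --
    FD 17: (12.314,2.314) -> (0.293,-9.707) [heading=225, draw]
    PD: pen down
    -- iteration 2/3 --
    FD 17: (0.293,-9.707) -> (-11.728,-21.728) [heading=225, draw]
    PD: pen down
    -- iteration 3/3 --
    FD 17: (-11.728,-21.728) -> (-23.749,-33.749) [heading=225, draw]
    PD: pen down
  ]
  -- iteration 2/3 --
  FD 16: (-23.749,-33.749) -> (-35.062,-45.062) [heading=225, draw]
  RT 180: heading 225 -> 45
  REPEAT 3 [
    -- iteration 1/3 --
    FD 17: (-35.062,-45.062) -> (-23.042,-33.042) [heading=45, draw]
    PD: pen down
    -- iteration 2/3 --
    FD 17: (-23.042,-33.042) -> (-11.021,-21.021) [heading=45, draw]
    PD: pen down
    -- iteration 3/3 --
    FD 17: (-11.021,-21.021) -> (1,-9) [heading=45, draw]
    PD: pen down
  ]
  -- iteration 3/3 --
  FD 16: (1,-9) -> (12.314,2.314) [heading=45, draw]
  RT 180: heading 45 -> 225
  REPEAT 3 [
    -- iteration 1/3 --
    FD 17: (12.314,2.314) -> (0.293,-9.707) [heading=225, draw]
    PD: pen down
    -- iteration 2/3 --
    FD 17: (0.293,-9.707) -> (-11.728,-21.728) [heading=225, draw]
    PD: pen down
    -- iteration 3/3 --
    FD 17: (-11.728,-21.728) -> (-23.749,-33.749) [heading=225, draw]
    PD: pen down
  ]
]
Final: pos=(-23.749,-33.749), heading=225, 12 segment(s) drawn
Segments drawn: 12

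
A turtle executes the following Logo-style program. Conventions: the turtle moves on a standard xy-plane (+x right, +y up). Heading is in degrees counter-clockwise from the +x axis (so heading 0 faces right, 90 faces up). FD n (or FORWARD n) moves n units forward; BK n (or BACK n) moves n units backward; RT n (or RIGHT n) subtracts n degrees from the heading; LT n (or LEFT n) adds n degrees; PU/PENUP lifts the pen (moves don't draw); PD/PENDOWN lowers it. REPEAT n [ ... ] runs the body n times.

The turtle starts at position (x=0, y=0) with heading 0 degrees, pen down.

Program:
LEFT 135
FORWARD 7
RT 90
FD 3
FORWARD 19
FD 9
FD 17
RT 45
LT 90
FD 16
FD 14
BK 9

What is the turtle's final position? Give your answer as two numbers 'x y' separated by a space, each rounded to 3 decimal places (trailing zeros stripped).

Executing turtle program step by step:
Start: pos=(0,0), heading=0, pen down
LT 135: heading 0 -> 135
FD 7: (0,0) -> (-4.95,4.95) [heading=135, draw]
RT 90: heading 135 -> 45
FD 3: (-4.95,4.95) -> (-2.828,7.071) [heading=45, draw]
FD 19: (-2.828,7.071) -> (10.607,20.506) [heading=45, draw]
FD 9: (10.607,20.506) -> (16.971,26.87) [heading=45, draw]
FD 17: (16.971,26.87) -> (28.991,38.891) [heading=45, draw]
RT 45: heading 45 -> 0
LT 90: heading 0 -> 90
FD 16: (28.991,38.891) -> (28.991,54.891) [heading=90, draw]
FD 14: (28.991,54.891) -> (28.991,68.891) [heading=90, draw]
BK 9: (28.991,68.891) -> (28.991,59.891) [heading=90, draw]
Final: pos=(28.991,59.891), heading=90, 8 segment(s) drawn

Answer: 28.991 59.891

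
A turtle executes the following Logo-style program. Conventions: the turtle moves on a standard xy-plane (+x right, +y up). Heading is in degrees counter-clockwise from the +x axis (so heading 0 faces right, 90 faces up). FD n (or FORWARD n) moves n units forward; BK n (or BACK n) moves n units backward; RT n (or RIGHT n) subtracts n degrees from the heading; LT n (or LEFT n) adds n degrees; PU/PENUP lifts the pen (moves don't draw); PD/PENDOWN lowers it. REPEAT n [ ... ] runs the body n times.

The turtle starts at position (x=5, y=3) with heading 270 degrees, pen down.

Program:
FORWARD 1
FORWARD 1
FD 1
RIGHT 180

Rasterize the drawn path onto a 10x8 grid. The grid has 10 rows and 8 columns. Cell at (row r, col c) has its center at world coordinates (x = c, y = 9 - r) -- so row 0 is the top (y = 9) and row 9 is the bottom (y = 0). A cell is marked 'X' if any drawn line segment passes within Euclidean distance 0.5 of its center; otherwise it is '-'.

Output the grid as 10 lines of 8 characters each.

Answer: --------
--------
--------
--------
--------
--------
-----X--
-----X--
-----X--
-----X--

Derivation:
Segment 0: (5,3) -> (5,2)
Segment 1: (5,2) -> (5,1)
Segment 2: (5,1) -> (5,0)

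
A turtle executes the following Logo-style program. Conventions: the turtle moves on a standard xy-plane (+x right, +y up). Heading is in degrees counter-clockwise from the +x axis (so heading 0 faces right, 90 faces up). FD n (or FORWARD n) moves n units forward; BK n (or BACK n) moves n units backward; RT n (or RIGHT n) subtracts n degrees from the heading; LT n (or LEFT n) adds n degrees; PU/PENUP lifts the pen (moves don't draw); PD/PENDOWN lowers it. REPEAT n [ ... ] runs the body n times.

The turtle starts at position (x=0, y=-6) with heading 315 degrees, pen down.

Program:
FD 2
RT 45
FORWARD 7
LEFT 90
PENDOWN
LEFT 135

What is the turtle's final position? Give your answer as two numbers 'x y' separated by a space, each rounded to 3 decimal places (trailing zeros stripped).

Executing turtle program step by step:
Start: pos=(0,-6), heading=315, pen down
FD 2: (0,-6) -> (1.414,-7.414) [heading=315, draw]
RT 45: heading 315 -> 270
FD 7: (1.414,-7.414) -> (1.414,-14.414) [heading=270, draw]
LT 90: heading 270 -> 0
PD: pen down
LT 135: heading 0 -> 135
Final: pos=(1.414,-14.414), heading=135, 2 segment(s) drawn

Answer: 1.414 -14.414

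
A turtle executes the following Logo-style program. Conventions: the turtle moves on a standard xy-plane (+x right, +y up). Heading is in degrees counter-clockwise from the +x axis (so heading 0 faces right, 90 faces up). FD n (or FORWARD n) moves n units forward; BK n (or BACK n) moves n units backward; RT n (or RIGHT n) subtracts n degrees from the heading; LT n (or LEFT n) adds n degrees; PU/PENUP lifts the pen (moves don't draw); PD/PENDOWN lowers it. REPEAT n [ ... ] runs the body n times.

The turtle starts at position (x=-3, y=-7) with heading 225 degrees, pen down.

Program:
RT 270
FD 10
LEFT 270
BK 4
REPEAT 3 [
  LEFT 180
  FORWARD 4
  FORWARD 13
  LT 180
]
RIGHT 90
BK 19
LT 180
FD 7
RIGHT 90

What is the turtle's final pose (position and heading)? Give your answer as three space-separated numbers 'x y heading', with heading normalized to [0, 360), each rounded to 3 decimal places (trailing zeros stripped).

Answer: 61.347 6.435 225

Derivation:
Executing turtle program step by step:
Start: pos=(-3,-7), heading=225, pen down
RT 270: heading 225 -> 315
FD 10: (-3,-7) -> (4.071,-14.071) [heading=315, draw]
LT 270: heading 315 -> 225
BK 4: (4.071,-14.071) -> (6.899,-11.243) [heading=225, draw]
REPEAT 3 [
  -- iteration 1/3 --
  LT 180: heading 225 -> 45
  FD 4: (6.899,-11.243) -> (9.728,-8.414) [heading=45, draw]
  FD 13: (9.728,-8.414) -> (18.92,0.778) [heading=45, draw]
  LT 180: heading 45 -> 225
  -- iteration 2/3 --
  LT 180: heading 225 -> 45
  FD 4: (18.92,0.778) -> (21.749,3.607) [heading=45, draw]
  FD 13: (21.749,3.607) -> (30.941,12.799) [heading=45, draw]
  LT 180: heading 45 -> 225
  -- iteration 3/3 --
  LT 180: heading 225 -> 45
  FD 4: (30.941,12.799) -> (33.77,15.627) [heading=45, draw]
  FD 13: (33.77,15.627) -> (42.962,24.82) [heading=45, draw]
  LT 180: heading 45 -> 225
]
RT 90: heading 225 -> 135
BK 19: (42.962,24.82) -> (56.397,11.385) [heading=135, draw]
LT 180: heading 135 -> 315
FD 7: (56.397,11.385) -> (61.347,6.435) [heading=315, draw]
RT 90: heading 315 -> 225
Final: pos=(61.347,6.435), heading=225, 10 segment(s) drawn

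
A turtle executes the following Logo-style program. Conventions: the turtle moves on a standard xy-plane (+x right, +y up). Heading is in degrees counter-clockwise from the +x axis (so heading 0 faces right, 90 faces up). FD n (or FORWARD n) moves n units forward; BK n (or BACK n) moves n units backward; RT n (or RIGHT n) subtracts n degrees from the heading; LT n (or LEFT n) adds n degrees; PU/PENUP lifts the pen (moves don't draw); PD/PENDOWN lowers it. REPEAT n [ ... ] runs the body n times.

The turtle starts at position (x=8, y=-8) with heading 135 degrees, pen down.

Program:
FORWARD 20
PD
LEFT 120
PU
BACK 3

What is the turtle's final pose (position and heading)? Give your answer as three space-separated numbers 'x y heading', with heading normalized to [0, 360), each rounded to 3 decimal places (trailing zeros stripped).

Answer: -5.366 9.04 255

Derivation:
Executing turtle program step by step:
Start: pos=(8,-8), heading=135, pen down
FD 20: (8,-8) -> (-6.142,6.142) [heading=135, draw]
PD: pen down
LT 120: heading 135 -> 255
PU: pen up
BK 3: (-6.142,6.142) -> (-5.366,9.04) [heading=255, move]
Final: pos=(-5.366,9.04), heading=255, 1 segment(s) drawn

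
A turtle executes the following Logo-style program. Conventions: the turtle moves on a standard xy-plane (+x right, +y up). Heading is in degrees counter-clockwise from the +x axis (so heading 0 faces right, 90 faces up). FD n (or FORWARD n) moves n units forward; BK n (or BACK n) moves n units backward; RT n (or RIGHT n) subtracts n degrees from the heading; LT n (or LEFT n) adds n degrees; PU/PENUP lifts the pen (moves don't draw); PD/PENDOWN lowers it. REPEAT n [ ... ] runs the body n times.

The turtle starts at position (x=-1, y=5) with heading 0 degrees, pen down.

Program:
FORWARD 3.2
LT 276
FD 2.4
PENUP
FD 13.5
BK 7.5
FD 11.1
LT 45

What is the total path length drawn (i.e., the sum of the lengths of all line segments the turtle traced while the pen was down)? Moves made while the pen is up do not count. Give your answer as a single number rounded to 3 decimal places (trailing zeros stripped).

Executing turtle program step by step:
Start: pos=(-1,5), heading=0, pen down
FD 3.2: (-1,5) -> (2.2,5) [heading=0, draw]
LT 276: heading 0 -> 276
FD 2.4: (2.2,5) -> (2.451,2.613) [heading=276, draw]
PU: pen up
FD 13.5: (2.451,2.613) -> (3.862,-10.813) [heading=276, move]
BK 7.5: (3.862,-10.813) -> (3.078,-3.354) [heading=276, move]
FD 11.1: (3.078,-3.354) -> (4.238,-14.393) [heading=276, move]
LT 45: heading 276 -> 321
Final: pos=(4.238,-14.393), heading=321, 2 segment(s) drawn

Segment lengths:
  seg 1: (-1,5) -> (2.2,5), length = 3.2
  seg 2: (2.2,5) -> (2.451,2.613), length = 2.4
Total = 5.6

Answer: 5.6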